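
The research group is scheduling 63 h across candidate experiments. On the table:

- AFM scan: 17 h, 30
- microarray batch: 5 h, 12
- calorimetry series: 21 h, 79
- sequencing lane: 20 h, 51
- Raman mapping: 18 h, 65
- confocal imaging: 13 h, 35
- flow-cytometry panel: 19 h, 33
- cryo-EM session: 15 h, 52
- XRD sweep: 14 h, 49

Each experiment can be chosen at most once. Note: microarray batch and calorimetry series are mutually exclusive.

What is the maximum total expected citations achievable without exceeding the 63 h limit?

Taking calorimetry series + confocal imaging + cryo-EM session + XRD sweep: 63 h used, 215 in expected citations.
That's the maximum — no feasible swap from here does better than 215.

215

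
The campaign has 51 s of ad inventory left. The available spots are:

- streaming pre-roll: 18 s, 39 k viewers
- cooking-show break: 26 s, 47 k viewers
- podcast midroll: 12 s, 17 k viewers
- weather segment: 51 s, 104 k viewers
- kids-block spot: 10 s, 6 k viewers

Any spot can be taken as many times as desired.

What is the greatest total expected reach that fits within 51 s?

104

The ratio heuristic lands on 2×streaming pre-roll + podcast midroll (95) but leaves 3 s idle.
The 48 s tied up in 2×streaming pre-roll and podcast midroll is better spent on weather segment — total rises to 104 (51 s).
Every other selection either busts 51 s or fails to beat 104.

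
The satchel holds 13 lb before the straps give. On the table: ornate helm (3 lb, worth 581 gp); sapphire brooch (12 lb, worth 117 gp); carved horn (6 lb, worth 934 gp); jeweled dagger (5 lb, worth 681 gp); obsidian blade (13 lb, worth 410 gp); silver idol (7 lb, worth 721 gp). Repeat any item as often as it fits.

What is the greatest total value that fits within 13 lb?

2324

Taking 4×ornate helm: 12 lb used, 2324 in value.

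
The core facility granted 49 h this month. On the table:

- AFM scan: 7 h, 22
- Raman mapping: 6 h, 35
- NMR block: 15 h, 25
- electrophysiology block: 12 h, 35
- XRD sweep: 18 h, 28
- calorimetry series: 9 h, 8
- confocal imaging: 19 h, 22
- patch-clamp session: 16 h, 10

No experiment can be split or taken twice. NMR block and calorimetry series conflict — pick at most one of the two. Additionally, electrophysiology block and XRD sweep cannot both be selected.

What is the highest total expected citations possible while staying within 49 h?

By expected citations per h: Raman mapping 5.83, AFM scan 3.14, electrophysiology block 2.92, NMR block 1.67 lead.
Taking AFM scan + Raman mapping + NMR block + electrophysiology block: 40 h used, 117 in expected citations.
An exhaustive check of the 256 subsets confirms 117.

117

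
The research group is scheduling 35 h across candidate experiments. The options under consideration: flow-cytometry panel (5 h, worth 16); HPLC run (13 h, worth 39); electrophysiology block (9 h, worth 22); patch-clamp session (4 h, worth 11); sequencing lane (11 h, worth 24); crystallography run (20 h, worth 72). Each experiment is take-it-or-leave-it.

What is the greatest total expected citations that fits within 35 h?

111

A density-first pass picks flow-cytometry panel + patch-clamp session + crystallography run — 99 at 29 h.
The 9 h tied up in flow-cytometry panel and patch-clamp session is better spent on HPLC run — total rises to 111 (33 h).
Next best is flow-cytometry panel + electrophysiology block + crystallography run at 110 (34 h) — short by 1.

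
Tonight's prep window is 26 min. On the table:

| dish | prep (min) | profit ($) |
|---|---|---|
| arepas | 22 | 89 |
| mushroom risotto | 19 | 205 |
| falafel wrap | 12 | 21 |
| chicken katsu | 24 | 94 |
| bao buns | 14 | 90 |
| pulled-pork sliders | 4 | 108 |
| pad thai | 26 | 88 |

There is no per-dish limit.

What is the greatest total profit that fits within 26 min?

648

6×pulled-pork sliders uses 24 of the 26 min and totals 648.
The spare 2 min is too small for any remaining dish, and no exchange beats 648.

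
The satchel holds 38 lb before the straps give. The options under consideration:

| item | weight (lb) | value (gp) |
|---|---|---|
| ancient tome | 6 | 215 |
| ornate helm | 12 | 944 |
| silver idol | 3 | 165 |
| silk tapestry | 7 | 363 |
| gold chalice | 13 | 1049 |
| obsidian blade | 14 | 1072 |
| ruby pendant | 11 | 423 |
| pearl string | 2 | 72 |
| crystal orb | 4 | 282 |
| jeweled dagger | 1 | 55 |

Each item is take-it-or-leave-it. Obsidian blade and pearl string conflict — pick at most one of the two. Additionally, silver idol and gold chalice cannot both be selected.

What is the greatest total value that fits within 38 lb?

2766

Silk tapestry + gold chalice + obsidian blade + crystal orb uses 38 of the 38 lb and totals 2766.
Runner-up ornate helm + silk tapestry + obsidian blade + crystal orb + jeweled dagger tops out at 2716.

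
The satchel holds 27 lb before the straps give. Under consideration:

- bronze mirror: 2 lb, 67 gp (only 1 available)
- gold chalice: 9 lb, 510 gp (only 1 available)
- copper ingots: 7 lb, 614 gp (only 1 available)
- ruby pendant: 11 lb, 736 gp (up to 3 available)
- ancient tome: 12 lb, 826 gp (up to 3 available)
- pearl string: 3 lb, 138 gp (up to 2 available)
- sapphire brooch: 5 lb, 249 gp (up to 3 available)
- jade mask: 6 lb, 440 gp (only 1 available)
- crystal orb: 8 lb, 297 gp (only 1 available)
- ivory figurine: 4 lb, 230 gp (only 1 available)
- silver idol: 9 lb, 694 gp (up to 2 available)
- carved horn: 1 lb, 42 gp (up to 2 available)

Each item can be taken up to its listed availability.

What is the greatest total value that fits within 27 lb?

2086

Best packing: copper ingots + 2×silver idol + 2×carved horn — 27 lb, 2086 total.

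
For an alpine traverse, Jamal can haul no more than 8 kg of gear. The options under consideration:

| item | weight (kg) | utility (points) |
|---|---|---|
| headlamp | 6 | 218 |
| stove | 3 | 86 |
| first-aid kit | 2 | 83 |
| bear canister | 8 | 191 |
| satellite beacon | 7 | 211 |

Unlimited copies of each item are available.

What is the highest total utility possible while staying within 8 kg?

Taking 4×first-aid kit: 8 kg used, 332 in utility.
Nothing else within 8 kg beats 332.

332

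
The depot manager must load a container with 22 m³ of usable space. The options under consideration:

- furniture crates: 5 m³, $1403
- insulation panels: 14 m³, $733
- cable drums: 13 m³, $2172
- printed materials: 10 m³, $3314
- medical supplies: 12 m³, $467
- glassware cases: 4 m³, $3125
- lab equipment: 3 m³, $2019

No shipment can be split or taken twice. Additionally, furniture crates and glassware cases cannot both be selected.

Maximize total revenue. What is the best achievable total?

8458

Printed materials + glassware cases + lab equipment uses 17 of the 22 m³ and totals 8458.
That's the maximum — no feasible swap from here does better than 8458.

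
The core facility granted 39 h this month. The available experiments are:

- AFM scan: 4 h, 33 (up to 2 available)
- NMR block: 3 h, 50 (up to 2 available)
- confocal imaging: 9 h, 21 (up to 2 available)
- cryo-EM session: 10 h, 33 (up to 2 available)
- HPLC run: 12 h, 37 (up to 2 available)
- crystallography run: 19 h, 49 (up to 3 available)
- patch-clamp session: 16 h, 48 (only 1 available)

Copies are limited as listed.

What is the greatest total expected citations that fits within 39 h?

The ratio heuristic lands on 2×AFM scan + 2×NMR block + 2×cryo-EM session (232) but leaves 5 h idle.
The 20 h tied up in 2×cryo-EM session is better spent on 2×HPLC run — total rises to 240 (38 h).
Every other selection either busts 39 h or exceeds an availability limit or fails to beat 240.

240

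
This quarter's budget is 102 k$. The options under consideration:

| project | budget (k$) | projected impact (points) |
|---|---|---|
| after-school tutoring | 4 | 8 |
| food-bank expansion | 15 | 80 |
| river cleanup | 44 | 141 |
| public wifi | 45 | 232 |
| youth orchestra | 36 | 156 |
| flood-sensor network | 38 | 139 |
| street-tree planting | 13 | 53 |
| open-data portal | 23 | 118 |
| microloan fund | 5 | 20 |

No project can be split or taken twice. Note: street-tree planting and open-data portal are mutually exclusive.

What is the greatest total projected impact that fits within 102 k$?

488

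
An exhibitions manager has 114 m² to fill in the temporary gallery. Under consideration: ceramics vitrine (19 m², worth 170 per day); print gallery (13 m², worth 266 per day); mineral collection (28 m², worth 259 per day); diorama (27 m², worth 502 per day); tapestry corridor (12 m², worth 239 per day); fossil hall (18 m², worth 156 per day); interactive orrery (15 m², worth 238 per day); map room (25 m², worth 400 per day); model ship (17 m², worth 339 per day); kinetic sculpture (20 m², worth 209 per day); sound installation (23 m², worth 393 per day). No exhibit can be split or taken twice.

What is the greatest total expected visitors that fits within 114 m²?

By expected visitors per m²: print gallery 20.46, model ship 19.94, tapestry corridor 19.92, diorama 18.59 lead.
A density-first pass picks print gallery + diorama + tapestry corridor + interactive orrery + model ship + sound installation — 1977 at 107 m².
Replace sound installation with map room: the trade gains 7 net, giving 1984 at 109 m².
No other feasible combination exceeds 1984.

1984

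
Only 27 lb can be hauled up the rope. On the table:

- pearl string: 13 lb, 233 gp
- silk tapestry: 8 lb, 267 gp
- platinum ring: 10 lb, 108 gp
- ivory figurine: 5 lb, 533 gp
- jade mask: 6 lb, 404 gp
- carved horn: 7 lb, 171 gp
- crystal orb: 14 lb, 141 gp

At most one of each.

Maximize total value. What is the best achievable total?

By value per lb: ivory figurine 106.60, jade mask 67.33, silk tapestry 33.38, carved horn 24.43 lead.
Silk tapestry + ivory figurine + jade mask + carved horn uses 26 of the 27 lb and totals 1375.
The spare 1 lb is too small for any remaining item, and no exchange beats 1375.

1375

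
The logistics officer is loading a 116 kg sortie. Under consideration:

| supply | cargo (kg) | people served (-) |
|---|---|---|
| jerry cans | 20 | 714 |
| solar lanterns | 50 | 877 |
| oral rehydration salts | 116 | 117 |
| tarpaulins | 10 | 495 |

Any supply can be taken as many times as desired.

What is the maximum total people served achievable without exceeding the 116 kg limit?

Taking 11×tarpaulins: 110 kg used, 5445 in people served.
Nothing else within 116 kg beats 5445.

5445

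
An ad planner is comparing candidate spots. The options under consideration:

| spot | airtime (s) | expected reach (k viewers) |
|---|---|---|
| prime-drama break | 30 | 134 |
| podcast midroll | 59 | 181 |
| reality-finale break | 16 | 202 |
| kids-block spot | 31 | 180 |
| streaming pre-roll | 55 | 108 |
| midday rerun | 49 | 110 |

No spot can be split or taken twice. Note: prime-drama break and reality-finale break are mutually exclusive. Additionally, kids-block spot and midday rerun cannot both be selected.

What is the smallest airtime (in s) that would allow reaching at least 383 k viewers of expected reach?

75

Look for the lowest-airtime combination reaching 383.
podcast midroll + reality-finale break reaches 383 using 75 s.
No combination under 75 s hits 383.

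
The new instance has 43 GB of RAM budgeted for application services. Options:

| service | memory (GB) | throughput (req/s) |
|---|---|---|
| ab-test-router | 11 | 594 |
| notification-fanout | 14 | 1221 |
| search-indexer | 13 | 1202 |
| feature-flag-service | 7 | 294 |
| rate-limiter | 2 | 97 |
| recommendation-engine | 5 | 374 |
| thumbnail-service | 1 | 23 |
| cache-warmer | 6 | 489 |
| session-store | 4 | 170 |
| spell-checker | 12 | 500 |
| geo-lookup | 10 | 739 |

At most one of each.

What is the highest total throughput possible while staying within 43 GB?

Taking the top-ratio services first gives notification-fanout + search-indexer + rate-limiter + recommendation-engine + thumbnail-service + cache-warmer for 3406 (41 GB).
Dropping rate-limiter and recommendation-engine and thumbnail-service frees 8 GB; slotting in geo-lookup (10 GB) lifts the total to 3651 at 43 GB.
Runner-up notification-fanout + search-indexer + recommendation-engine + thumbnail-service + geo-lookup tops out at 3559.

3651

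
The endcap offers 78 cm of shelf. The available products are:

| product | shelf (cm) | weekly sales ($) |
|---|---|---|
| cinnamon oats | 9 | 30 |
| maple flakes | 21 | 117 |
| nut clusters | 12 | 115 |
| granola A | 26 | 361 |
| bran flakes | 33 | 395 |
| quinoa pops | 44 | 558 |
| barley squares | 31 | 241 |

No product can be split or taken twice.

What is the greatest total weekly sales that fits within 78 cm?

953

The ratio heuristic lands on granola A + quinoa pops (919) but leaves 8 cm idle.
The 26 cm tied up in granola A is better spent on bran flakes — total rises to 953 (77 cm).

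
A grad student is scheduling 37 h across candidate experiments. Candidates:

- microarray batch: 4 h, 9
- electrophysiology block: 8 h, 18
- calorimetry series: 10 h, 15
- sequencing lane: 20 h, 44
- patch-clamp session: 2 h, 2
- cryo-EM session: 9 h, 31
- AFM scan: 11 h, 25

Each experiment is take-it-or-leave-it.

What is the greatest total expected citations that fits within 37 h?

93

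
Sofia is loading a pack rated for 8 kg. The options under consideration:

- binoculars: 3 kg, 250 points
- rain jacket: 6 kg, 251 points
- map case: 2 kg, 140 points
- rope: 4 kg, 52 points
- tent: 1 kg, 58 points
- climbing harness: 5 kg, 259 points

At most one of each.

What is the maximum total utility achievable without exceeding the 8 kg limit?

Filling by ratio: binoculars + map case + tent for 448, with 2 kg left unused.
Replace map case and tent with climbing harness: the trade gains 61 net, giving 509 at 8 kg.

509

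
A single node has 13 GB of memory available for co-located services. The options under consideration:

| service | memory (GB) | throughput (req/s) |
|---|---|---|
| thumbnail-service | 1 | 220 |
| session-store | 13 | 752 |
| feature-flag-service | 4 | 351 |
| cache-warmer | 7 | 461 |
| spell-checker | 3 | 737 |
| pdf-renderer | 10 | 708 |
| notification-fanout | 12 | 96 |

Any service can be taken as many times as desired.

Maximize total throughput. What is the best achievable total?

3168

Ranking by ratio (throughput/GB): spell-checker 245.67, thumbnail-service 220.00, feature-flag-service 87.75.
The ratio ordering already packs tightly: thumbnail-service + 4×spell-checker, 13 GB, 3168.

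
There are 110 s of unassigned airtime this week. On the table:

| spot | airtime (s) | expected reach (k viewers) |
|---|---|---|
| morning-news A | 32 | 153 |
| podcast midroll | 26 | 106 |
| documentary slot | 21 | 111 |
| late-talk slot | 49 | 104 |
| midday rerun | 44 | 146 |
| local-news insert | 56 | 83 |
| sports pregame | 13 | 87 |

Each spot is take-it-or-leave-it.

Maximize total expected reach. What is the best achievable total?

Greedy by ratio would take morning-news A + podcast midroll + documentary slot + sports pregame: 92 s used, total 457.
Replace podcast midroll with midday rerun: the trade gains 40 net, giving 497 at 110 s.

497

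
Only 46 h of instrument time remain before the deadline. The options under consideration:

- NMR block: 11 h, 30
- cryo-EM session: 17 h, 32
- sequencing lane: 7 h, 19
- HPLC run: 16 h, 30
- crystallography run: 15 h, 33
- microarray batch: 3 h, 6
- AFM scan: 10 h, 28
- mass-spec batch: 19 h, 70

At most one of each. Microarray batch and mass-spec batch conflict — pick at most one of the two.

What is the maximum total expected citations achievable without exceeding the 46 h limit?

Density check — mass-spec batch 3.68, AFM scan 2.80, NMR block 2.73 are the best per h.
Best packing: NMR block + crystallography run + mass-spec batch — 45 h, 133 total.
Next best is crystallography run + AFM scan + mass-spec batch at 131 (44 h) — short by 2.

133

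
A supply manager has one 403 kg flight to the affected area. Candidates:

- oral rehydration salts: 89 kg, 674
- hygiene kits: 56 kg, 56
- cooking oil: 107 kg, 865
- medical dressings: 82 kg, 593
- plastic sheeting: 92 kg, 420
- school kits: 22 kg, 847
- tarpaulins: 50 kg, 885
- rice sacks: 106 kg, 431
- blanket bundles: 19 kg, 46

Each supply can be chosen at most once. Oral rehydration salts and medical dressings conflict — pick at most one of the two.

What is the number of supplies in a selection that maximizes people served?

Optimal total is 3748.
One optimal bundle: oral rehydration salts + cooking oil + school kits + tarpaulins + rice sacks + blanket bundles (393 kg).
Every optimal selection uses 6 supplies.

6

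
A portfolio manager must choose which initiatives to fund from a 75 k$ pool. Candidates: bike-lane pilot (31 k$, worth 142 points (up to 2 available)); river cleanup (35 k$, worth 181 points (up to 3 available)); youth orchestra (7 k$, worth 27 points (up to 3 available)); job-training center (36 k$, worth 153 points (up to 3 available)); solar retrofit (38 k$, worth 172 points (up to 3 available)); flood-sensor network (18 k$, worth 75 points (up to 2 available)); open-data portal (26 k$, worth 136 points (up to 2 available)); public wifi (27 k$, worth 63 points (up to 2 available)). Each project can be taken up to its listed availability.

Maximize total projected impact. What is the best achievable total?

371

By projected impact per k$: open-data portal 5.23, river cleanup 5.17, bike-lane pilot 4.58, solar retrofit 4.53 lead.
Greedy by ratio would take flood-sensor network + 2×open-data portal: 70 k$ used, total 347.
The 44 k$ tied up in flood-sensor network and open-data portal is better spent on river cleanup + 2×youth orchestra — total rises to 371 (75 k$).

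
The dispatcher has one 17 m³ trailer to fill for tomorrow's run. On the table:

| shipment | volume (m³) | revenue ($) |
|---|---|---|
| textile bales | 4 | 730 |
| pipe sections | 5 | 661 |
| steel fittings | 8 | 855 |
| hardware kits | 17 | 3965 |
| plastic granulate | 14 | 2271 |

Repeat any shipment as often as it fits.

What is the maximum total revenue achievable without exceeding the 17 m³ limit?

3965

By revenue per m³: hardware kits 233.24, textile bales 182.50, plastic granulate 162.21 lead.
Best packing: hardware kits — 17 m³, 3965 total.
No other feasible combination exceeds 3965.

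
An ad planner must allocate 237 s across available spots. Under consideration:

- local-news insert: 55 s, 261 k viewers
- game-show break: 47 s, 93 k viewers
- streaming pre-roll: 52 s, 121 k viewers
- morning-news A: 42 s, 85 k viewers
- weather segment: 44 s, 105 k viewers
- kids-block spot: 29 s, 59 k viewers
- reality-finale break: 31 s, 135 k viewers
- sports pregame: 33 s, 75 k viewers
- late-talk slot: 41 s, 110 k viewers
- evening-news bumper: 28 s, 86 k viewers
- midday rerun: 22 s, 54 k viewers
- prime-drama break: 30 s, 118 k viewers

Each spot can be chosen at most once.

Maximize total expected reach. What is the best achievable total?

831

The ratio heuristic lands on local-news insert + kids-block spot + reality-finale break + late-talk slot + evening-news bumper + midday rerun + prime-drama break (823) but leaves 1 s idle.
The 51 s tied up in kids-block spot and midday rerun is better spent on streaming pre-roll — total rises to 831 (237 s).
Runner-up local-news insert + kids-block spot + reality-finale break + late-talk slot + evening-news bumper + midday rerun + prime-drama break tops out at 823.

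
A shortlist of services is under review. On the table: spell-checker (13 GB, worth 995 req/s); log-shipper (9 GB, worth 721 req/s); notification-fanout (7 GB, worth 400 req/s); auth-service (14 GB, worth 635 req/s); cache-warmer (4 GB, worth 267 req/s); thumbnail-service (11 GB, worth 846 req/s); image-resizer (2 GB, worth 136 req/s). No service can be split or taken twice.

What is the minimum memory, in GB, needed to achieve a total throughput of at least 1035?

Need the lightest bundle worth ≥ 1035.
cache-warmer + thumbnail-service reaches 1113 using 15 GB.
Below 15 GB the best achievable stays under 1035.

15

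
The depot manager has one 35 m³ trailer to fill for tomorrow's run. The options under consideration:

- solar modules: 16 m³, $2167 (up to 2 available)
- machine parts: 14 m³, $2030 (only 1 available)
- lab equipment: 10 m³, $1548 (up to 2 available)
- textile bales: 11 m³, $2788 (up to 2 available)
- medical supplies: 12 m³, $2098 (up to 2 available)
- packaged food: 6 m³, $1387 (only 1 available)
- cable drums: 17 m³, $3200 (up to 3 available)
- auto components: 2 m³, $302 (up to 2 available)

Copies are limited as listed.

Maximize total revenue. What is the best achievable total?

7674

By revenue per m³: textile bales 253.45, packaged food 231.17, cable drums 188.24 lead.
A density-first pass picks 2×textile bales + packaged food + 2×auto components — 7567 at 32 m³.
The 10 m³ tied up in packaged food and 2×auto components is better spent on medical supplies — total rises to 7674 (34 m³).
Every other selection either busts 35 m³ or exceeds an availability limit or fails to beat 7674.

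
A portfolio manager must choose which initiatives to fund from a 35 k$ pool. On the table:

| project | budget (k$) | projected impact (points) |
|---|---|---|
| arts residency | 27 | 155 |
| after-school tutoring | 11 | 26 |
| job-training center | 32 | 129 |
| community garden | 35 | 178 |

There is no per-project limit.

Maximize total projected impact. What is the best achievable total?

178

Ranking by ratio (projected impact/k$): arts residency 5.74, community garden 5.09, job-training center 4.03.
Greedy by ratio would take arts residency: 27 k$ used, total 155.
The 27 k$ tied up in arts residency is better spent on community garden — total rises to 178 (35 k$).
No other feasible combination exceeds 178.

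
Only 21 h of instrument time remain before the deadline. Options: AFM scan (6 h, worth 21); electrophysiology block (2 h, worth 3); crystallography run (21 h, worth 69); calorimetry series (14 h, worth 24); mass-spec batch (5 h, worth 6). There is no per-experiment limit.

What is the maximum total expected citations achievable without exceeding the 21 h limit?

Density check — AFM scan 3.50, crystallography run 3.29, calorimetry series 1.71, electrophysiology block 1.50 are the best per h.
Filling by ratio: 3×AFM scan + electrophysiology block for 66, with 1 h left unused.
Dropping 3×AFM scan and electrophysiology block frees 20 h; slotting in crystallography run (21 h) lifts the total to 69 at 21 h.
Nothing else within 21 h beats 69.

69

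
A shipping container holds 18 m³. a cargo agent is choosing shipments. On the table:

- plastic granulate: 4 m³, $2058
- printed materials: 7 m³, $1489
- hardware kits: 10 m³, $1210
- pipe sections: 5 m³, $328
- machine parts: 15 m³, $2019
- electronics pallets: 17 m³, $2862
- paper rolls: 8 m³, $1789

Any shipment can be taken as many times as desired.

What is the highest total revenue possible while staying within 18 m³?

Best packing: 4×plastic granulate — 16 m³, 8232 total.
That's the maximum — no swap from here does better than 8232.

8232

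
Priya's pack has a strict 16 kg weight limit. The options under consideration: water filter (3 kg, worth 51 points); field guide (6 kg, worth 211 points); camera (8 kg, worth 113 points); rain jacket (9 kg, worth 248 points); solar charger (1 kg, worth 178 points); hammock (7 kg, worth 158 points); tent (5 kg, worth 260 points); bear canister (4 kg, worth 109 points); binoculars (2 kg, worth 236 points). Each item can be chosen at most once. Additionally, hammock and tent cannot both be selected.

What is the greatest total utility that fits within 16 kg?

885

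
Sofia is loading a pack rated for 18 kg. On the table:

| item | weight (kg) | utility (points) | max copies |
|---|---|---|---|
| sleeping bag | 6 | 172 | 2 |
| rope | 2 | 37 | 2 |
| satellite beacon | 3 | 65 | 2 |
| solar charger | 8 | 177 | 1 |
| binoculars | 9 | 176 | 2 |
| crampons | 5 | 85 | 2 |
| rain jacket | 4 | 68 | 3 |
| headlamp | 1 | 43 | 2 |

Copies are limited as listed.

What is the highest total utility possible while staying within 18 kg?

Taking the top-ratio items first gives 2×sleeping bag + satellite beacon + 2×headlamp for 495 (17 kg).
The 3 kg tied up in satellite beacon is better spent on 2×rope — total rises to 504 (18 kg).
That's the maximum — no swap from here does better than 504.

504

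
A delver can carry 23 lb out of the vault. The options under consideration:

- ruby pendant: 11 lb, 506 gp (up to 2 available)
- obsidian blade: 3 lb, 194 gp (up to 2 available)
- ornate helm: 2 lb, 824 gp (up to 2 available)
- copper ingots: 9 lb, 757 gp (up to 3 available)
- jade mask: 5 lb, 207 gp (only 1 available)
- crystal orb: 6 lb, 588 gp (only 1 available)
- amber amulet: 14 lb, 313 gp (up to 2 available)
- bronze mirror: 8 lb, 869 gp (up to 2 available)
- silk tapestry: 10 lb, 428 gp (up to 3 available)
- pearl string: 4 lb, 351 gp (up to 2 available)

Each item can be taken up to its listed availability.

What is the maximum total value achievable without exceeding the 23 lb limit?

Taking obsidian blade + 2×ornate helm + 2×bronze mirror: 23 lb used, 3580 in value.
Nothing else within 23 lb beats 3580.

3580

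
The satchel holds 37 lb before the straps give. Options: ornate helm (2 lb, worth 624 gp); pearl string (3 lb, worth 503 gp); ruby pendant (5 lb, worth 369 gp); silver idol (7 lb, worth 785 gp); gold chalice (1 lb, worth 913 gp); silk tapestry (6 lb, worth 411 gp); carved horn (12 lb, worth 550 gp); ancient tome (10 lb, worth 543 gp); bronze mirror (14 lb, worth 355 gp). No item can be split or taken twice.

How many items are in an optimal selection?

7

Best achievable value is 4155.
One optimal bundle: ornate helm + pearl string + ruby pendant + silver idol + gold chalice + silk tapestry + carved horn (36 lb).
All optima have 7 items.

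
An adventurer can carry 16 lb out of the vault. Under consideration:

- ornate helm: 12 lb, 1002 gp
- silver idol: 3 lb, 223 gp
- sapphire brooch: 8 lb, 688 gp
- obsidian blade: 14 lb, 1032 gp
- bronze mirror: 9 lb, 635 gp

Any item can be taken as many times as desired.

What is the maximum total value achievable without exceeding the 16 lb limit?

1376

Ranking by ratio (value/lb): sapphire brooch 86.00, ornate helm 83.50, silver idol 74.33.
The ratio ordering already packs tightly: 2×sapphire brooch, 16 lb, 1376.
Nothing else within 16 lb beats 1376.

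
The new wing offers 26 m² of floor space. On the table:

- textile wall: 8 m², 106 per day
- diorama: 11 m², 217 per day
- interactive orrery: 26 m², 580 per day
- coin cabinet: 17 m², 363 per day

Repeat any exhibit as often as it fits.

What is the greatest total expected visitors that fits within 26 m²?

Density check — interactive orrery 22.31, coin cabinet 21.35, diorama 19.73 are the best per m².
Taking interactive orrery: 26 m² used, 580 in expected visitors.
That's the maximum — no swap from here does better than 580.

580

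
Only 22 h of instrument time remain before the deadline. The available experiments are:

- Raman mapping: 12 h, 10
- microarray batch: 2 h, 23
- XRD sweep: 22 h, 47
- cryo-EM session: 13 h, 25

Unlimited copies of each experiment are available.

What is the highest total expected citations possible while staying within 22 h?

By expected citations per h: microarray batch 11.50, XRD sweep 2.14, cryo-EM session 1.92, Raman mapping 0.83 lead.
Taking 11×microarray batch: 22 h used, 253 in expected citations.

253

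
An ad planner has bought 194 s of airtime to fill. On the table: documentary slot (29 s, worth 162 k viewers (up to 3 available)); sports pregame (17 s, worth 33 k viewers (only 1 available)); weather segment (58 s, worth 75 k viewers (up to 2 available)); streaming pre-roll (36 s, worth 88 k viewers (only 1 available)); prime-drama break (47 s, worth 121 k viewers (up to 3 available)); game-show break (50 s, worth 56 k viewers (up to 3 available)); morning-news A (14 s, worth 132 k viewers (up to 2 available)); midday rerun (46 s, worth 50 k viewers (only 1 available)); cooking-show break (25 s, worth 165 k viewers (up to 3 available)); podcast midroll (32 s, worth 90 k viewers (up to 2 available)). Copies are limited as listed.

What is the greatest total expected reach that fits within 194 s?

Ranking by ratio (expected reach/s): morning-news A 9.43, cooking-show break 6.60, documentary slot 5.59, podcast midroll 2.81.
Best packing: 3×documentary slot + 2×morning-news A + 3×cooking-show break — 190 s, 1245 total.

1245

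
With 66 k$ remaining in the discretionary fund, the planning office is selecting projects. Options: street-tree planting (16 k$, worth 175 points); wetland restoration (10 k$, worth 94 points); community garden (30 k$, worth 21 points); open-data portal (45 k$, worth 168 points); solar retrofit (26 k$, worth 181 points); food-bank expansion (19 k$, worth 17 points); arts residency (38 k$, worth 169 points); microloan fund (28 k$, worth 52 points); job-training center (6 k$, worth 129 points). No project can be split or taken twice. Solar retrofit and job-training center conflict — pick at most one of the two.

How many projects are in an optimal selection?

3

Best achievable projected impact is 473.
For example street-tree planting + arts residency + job-training center achieves it, using 60 k$.
Every optimal selection uses 3 projects.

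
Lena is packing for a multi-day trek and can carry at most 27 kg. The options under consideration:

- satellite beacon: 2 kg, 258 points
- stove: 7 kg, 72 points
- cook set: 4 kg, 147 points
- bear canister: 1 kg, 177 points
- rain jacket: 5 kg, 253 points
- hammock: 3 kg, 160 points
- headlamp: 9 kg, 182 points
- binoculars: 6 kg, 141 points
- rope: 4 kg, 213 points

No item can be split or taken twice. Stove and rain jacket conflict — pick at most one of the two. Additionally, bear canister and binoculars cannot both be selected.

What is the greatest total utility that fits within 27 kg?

1243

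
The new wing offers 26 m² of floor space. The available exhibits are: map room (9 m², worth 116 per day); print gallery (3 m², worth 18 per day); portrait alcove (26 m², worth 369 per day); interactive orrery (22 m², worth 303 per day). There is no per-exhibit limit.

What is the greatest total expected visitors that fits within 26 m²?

369

Taking portrait alcove: 26 m² used, 369 in expected visitors.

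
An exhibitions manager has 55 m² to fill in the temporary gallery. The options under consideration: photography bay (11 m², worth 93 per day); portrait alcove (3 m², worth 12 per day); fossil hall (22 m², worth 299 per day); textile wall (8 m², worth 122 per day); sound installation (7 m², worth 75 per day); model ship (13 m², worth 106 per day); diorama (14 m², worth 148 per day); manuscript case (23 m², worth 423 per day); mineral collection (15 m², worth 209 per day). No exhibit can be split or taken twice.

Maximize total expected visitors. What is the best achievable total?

Filling by ratio: textile wall + sound installation + manuscript case + mineral collection for 829, with 2 m² left unused.
Replace sound installation and mineral collection with fossil hall: the trade gains 15 net, giving 844 at 53 m².

844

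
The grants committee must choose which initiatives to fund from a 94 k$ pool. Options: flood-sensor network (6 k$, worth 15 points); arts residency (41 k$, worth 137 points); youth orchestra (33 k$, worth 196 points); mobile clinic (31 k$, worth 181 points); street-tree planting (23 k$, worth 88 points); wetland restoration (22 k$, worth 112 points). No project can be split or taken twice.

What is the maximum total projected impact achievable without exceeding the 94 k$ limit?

Best packing: flood-sensor network + youth orchestra + mobile clinic + wetland restoration — 92 k$, 504 total.
The spare 2 k$ is too small for any remaining project, and no exchange beats 504.

504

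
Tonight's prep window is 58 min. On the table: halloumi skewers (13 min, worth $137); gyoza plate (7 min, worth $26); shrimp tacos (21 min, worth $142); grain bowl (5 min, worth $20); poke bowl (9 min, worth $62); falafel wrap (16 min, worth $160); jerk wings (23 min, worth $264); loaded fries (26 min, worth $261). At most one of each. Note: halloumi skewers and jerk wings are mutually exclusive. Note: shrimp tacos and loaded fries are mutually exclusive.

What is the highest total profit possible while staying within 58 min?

587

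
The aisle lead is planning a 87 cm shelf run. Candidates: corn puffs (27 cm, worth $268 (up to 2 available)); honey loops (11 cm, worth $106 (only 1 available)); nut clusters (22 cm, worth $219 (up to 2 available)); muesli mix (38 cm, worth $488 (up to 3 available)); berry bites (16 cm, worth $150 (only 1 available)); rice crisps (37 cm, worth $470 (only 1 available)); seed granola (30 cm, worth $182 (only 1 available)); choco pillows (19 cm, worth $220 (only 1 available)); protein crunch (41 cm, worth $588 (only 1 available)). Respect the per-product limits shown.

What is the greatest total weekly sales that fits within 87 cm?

1082

A density-first pass picks muesli mix + protein crunch — 1076 at 79 cm.
The 41 cm tied up in protein crunch is better spent on honey loops + muesli mix — total rises to 1082 (87 cm).
That's the maximum — no swap from here does better than 1082.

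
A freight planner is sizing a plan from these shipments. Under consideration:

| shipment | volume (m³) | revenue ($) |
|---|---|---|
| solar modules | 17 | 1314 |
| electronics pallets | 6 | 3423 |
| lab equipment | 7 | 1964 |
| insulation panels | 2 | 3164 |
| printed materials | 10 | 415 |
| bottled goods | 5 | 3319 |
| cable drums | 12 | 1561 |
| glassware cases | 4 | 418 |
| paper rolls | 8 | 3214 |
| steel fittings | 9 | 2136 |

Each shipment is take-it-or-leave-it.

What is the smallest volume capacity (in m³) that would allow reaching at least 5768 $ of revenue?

Minimise m³ subject to total revenue ≥ 5768.
Taking insulation panels + bottled goods gives 6483 (≥ 5768) for 7 m³.
No combination under 7 m³ hits 5768.

7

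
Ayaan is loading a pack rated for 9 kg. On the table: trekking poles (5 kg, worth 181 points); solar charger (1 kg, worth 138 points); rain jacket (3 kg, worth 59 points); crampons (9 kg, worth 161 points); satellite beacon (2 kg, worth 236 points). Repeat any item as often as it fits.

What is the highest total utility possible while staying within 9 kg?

Ranking by ratio (utility/kg): solar charger 138.00, satellite beacon 118.00, trekking poles 36.20, rain jacket 19.67.
The ratio ordering already packs tightly: 9×solar charger, 9 kg, 1242.
Every other selection either busts 9 kg or fails to beat 1242.

1242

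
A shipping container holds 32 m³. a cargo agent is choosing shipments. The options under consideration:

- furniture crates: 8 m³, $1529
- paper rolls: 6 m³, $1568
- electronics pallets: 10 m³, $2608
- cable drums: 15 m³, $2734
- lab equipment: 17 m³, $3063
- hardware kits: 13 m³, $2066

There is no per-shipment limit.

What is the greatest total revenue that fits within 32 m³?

8352

The ratio heuristic lands on 5×paper rolls (7840) but leaves 2 m³ idle.
Replace 3×paper rolls with 2×electronics pallets: the trade gains 512 net, giving 8352 at 32 m³.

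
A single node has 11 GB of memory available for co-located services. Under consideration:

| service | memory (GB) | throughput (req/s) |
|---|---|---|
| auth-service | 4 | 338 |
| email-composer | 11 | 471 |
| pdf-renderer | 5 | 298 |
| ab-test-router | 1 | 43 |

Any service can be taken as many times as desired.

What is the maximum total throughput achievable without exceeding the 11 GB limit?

805

Best packing: 2×auth-service + 3×ab-test-router — 11 GB, 805 total.
Nothing else within 11 GB beats 805.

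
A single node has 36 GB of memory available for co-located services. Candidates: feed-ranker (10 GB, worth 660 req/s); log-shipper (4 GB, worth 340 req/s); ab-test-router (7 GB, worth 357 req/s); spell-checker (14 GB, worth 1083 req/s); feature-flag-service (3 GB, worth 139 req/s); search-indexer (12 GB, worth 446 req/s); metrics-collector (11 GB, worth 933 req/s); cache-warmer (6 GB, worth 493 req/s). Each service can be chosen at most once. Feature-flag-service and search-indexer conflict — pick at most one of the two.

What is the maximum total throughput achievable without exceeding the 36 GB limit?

The ratio ordering already packs tightly: log-shipper + spell-checker + metrics-collector + cache-warmer, 35 GB, 2849.
The closest alternative, log-shipper + ab-test-router + spell-checker + metrics-collector, reaches only 2713.

2849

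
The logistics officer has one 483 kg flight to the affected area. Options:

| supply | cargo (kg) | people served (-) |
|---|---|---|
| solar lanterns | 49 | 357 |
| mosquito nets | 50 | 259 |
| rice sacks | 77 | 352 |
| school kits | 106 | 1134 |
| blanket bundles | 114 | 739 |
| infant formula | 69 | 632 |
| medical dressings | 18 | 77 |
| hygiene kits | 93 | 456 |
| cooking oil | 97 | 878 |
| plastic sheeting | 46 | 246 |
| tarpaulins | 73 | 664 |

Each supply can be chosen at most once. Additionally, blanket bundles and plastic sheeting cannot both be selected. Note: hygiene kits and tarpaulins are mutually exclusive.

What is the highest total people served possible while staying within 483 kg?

Greedy by ratio would take solar lanterns + school kits + infant formula + medical dressings + cooking oil + plastic sheeting + tarpaulins: 458 kg used, total 3988.
Replace solar lanterns and plastic sheeting with blanket bundles: the trade gains 136 net, giving 4124 at 477 kg.

4124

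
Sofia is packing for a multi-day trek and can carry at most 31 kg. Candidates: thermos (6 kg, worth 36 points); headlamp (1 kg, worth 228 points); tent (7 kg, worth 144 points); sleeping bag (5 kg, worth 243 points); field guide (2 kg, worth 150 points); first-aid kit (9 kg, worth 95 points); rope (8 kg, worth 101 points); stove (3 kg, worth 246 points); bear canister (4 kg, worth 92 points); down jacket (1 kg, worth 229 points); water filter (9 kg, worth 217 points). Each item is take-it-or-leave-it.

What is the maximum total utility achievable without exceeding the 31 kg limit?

Density check — down jacket 229.00, headlamp 228.00, stove 82.00, field guide 75.00 are the best per kg.
Taking the top-ratio items first gives thermos + headlamp + sleeping bag + field guide + stove + bear canister + down jacket + water filter for 1441 (31 kg).
Dropping thermos and bear canister frees 10 kg; slotting in tent (7 kg) lifts the total to 1457 at 28 kg.
Next best is thermos + headlamp + sleeping bag + field guide + stove + bear canister + down jacket + water filter at 1441 (31 kg) — short by 16.

1457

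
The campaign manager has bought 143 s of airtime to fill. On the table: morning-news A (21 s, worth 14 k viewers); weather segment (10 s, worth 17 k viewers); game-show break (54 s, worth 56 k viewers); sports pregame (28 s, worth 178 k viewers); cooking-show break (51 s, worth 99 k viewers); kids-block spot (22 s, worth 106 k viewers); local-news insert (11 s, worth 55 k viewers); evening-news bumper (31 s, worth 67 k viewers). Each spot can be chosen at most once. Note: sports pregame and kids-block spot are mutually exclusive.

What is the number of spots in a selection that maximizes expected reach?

5

Optimal total is 416.
For example weather segment + sports pregame + cooking-show break + local-news insert + evening-news bumper achieves it, using 131 s.
Every optimal selection uses 5 spots.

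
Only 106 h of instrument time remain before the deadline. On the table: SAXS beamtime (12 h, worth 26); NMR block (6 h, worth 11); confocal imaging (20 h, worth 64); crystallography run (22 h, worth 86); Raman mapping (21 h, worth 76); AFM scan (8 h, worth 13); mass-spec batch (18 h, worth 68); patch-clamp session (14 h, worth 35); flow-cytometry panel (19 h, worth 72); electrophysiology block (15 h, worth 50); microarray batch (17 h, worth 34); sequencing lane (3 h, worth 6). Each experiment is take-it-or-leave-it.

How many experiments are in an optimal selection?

The maximum expected citations within 106 h is 377.
One optimal bundle: NMR block + confocal imaging + crystallography run + Raman mapping + mass-spec batch + flow-cytometry panel (106 h).
Every optimal selection uses 6 experiments.

6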